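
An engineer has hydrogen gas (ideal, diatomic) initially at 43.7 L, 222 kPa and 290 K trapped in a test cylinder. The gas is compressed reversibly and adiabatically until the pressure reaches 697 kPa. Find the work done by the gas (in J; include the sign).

-9380 J

n = P₁V₁/(RT₁) = 222×43.7/(8.314×290) = 4.02 mol.
Adiabatic: T₂/T₁ = (P₂/P₁)^((γ−1)/γ) ⇒ T₂ = 290×(3.14)^0.286 = 402 K; V₂ = 19.3 L.
ΔU = nCvΔT = 4.02×20.8×(402−290) = 9380 J.
Q = 0 for an adiabatic process, so W = −ΔU = -9380 J.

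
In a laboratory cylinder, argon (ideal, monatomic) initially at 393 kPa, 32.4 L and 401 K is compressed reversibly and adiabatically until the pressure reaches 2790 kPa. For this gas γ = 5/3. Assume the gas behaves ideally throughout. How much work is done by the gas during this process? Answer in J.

n = P₁V₁/(RT₁) = 393×32.4/(8.314×401) = 3.82 mol.
Adiabatic: T₂/T₁ = (P₂/P₁)^((γ−1)/γ) ⇒ T₂ = 401×(7.10)^0.400 = 878 K; V₂ = 10.0 L.
ΔU = nCvΔT = 3.82×12.5×(878−401) = 22700 J.
Q = 0 for an adiabatic process, so W = −ΔU = -22700 J.

-22700 J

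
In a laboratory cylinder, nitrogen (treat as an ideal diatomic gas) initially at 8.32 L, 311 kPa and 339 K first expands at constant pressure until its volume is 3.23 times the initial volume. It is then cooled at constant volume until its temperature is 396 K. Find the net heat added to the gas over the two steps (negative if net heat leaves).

6860 J

n = P₁V₁/(RT₁) = 311×8.32/(8.314×339) = 0.918 mol.
Step 1 — Isobaric: P stays 311 kPa; V/T = const ⇒ T₂ = 1090 K, V₂ = 26.9 L.
W = PΔV = 311×(26.9−8.32) kPa·L = 5770 J.
ΔU = nCvΔT = 0.918×20.8×(1090−339) = 14400 J.
Q = ΔU + W = nCpΔT = 20200 J.
State after step 1: P = 311 kPa, V = 26.9 L, T = 1090 K.
Step 2 — Isochoric: V stays 26.9 L; P/T = const ⇒ T₂ = 396 K, P₂ = 112 kPa.
W = 0 (no volume change).
ΔU = nCvΔT = 0.918×20.8×(396−1090) = -13300 J.
Q = ΔU = -13300 J.
Net over both steps: W = 5770 J, Q = 6860 J, ΔU = 1090 J.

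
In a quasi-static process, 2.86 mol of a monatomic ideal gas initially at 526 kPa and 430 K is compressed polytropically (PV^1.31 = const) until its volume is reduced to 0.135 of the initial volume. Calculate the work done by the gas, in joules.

V₁ = nRT₁/P₁ = 2.86×8.314×430/526 = 19.4 L.
Polytropic n=1.31: T₂ = T₁(V₁/V₂)^(n−1) = 430×(7.41)^0.31 = 800 K; P₂ = P₁(V₁/V₂)^n = 7250 kPa.
W = (P₁V₁−P₂V₂)/(n−1) = (526×19.4−7250×2.62)/0.31 = -28400 J.

-28400 J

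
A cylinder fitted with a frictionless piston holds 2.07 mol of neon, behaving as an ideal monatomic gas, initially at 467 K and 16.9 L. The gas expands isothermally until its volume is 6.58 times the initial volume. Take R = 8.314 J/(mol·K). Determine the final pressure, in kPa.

P₁ = nRT₁/V₁ = 2.07×8.314×467/16.9 = 476 kPa.
Isothermal: T stays 467 K; PV = const ⇒ V₂ = 111 L, P₂ = 72.3 kPa.

72.3 kPa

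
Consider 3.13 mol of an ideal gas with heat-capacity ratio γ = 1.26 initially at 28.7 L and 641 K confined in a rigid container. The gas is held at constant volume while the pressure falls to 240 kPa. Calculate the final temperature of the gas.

P₁ = nRT₁/V₁ = 3.13×8.314×641/28.7 = 581 kPa.
Isochoric: V stays 28.7 L; P/T = const ⇒ T₂ = 265 K, P₂ = 240 kPa.

265 K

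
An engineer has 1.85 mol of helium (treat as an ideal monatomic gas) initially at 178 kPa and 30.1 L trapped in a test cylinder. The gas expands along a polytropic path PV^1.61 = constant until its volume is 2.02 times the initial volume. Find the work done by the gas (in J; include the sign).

3060 J

T₁ = P₁V₁/(nR) = 178×30.1/(1.85×8.314) = 348 K.
Polytropic n=1.61: T₂ = T₁(V₁/V₂)^(n−1) = 348×(0.495)^0.61 = 227 K; P₂ = P₁(V₁/V₂)^n = 57.4 kPa.
W = (P₁V₁−P₂V₂)/(n−1) = (178×30.1−57.4×60.8)/0.61 = 3060 J.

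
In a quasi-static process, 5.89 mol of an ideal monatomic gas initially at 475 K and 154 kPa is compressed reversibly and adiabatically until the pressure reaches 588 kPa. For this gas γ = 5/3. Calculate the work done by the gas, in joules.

V₁ = nRT₁/P₁ = 5.89×8.314×475/154 = 151 L.
Adiabatic: T₂/T₁ = (P₂/P₁)^((γ−1)/γ) ⇒ T₂ = 475×(3.82)^0.400 = 812 K; V₂ = 67.6 L.
ΔU = nCvΔT = 5.89×12.5×(812−475) = 24700 J.
Q = 0 for an adiabatic process, so W = −ΔU = -24700 J.

-24700 J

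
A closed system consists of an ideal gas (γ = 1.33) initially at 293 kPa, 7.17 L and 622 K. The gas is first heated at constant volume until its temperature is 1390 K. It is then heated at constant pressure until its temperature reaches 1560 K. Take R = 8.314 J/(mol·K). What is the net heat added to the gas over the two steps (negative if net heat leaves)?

10200 J

n = P₁V₁/(RT₁) = 293×7.17/(8.314×622) = 0.406 mol.
Step 1 — Isochoric: V stays 7.17 L; P/T = const ⇒ T₂ = 1390 K, P₂ = 655 kPa.
W = 0 (no volume change).
ΔU = nCvΔT = 0.406×25.2×(1390−622) = 7860 J.
Q = ΔU = 7860 J.
State after step 1: P = 655 kPa, V = 7.17 L, T = 1390 K.
Step 2 — Isobaric: P stays 655 kPa; V/T = const ⇒ T₂ = 1560 K, V₂ = 8.05 L.
W = PΔV = 655×(8.05−7.17) kPa·L = 574 J.
ΔU = nCvΔT = 0.406×25.2×(1560−1390) = 1740 J.
Q = ΔU + W = nCpΔT = 2310 J.
Net over both steps: W = 574 J, Q = 10200 J, ΔU = 9600 J.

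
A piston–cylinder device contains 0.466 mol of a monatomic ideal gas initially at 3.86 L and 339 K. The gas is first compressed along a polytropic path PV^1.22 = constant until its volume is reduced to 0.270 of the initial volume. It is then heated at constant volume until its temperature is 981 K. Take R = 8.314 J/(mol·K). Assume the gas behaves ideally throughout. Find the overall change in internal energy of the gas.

3730 J

P₁ = nRT₁/V₁ = 0.466×8.314×339/3.86 = 340 kPa.
Step 1 — Polytropic n=1.22: T₂ = T₁(V₁/V₂)^(n−1) = 339×(3.70)^0.22 = 452 K; P₂ = P₁(V₁/V₂)^n = 1680 kPa.
W = (P₁V₁−P₂V₂)/(n−1) = (340×3.86−1680×1.04)/0.22 = -1990 J.
ΔU = nCvΔT = 0.466×12.5×(452−339) = 658 J.
Q = ΔU + W = -1340 J.
State after step 1: P = 1680 kPa, V = 1.04 L, T = 452 K.
Step 2 — Isochoric: V stays 1.04 L; P/T = const ⇒ T₂ = 981 K, P₂ = 3650 kPa.
W = 0 (no volume change).
ΔU = nCvΔT = 0.466×12.5×(981−452) = 3070 J.
Q = ΔU = 3070 J.
Net over both steps: W = -1990 J, Q = 1740 J, ΔU = 3730 J.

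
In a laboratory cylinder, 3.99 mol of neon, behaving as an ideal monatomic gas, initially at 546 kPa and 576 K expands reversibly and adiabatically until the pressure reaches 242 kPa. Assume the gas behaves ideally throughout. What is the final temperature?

416 K

V₁ = nRT₁/P₁ = 3.99×8.314×576/546 = 35.0 L.
Adiabatic: T₂/T₁ = (P₂/P₁)^((γ−1)/γ) ⇒ T₂ = 576×(0.443)^0.400 = 416 K; V₂ = 57.0 L.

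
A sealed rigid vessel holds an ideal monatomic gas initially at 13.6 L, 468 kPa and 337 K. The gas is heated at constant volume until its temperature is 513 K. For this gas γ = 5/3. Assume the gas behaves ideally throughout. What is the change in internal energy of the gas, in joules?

4990 J

n = P₁V₁/(RT₁) = 468×13.6/(8.314×337) = 2.27 mol.
Isochoric: V stays 13.6 L; P/T = const ⇒ T₂ = 513 K, P₂ = 712 kPa.
For an ideal gas ΔU = nCvΔT with Cv = (3/2)R = 12.5 J/(mol·K).
ΔU = 2.27×12.5×(513−337) = 4990 J.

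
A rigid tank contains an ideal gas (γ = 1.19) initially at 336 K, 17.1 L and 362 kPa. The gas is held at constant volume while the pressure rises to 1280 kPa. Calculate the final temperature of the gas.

1190 K

Isochoric: V stays 17.1 L; P/T = const ⇒ T₂ = 1190 K, P₂ = 1280 kPa.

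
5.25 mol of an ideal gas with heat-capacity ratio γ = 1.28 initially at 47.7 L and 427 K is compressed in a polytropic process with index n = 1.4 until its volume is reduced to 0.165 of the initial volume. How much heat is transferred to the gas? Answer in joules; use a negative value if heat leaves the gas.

P₁ = nRT₁/V₁ = 5.25×8.314×427/47.7 = 391 kPa.
Polytropic n=1.4: T₂ = T₁(V₁/V₂)^(n−1) = 427×(6.06)^0.40 = 878 K; P₂ = P₁(V₁/V₂)^n = 4870 kPa.
W = (P₁V₁−P₂V₂)/(n−1) = (391×47.7−4870×7.87)/0.40 = -49200 J.
ΔU = nCvΔT = 5.25×29.7×(878−427) = 70300 J.
Q = ΔU + W = 21100 J.

21100 J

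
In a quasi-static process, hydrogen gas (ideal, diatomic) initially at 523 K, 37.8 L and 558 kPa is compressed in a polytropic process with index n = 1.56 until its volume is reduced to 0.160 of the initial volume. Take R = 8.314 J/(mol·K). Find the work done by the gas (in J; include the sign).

n = P₁V₁/(RT₁) = 558×37.8/(8.314×523) = 4.85 mol.
Polytropic n=1.56: T₂ = T₁(V₁/V₂)^(n−1) = 523×(6.25)^0.56 = 1460 K; P₂ = P₁(V₁/V₂)^n = 9730 kPa.
W = (P₁V₁−P₂V₂)/(n−1) = (558×37.8−9730×6.05)/0.56 = -67400 J.

-67400 J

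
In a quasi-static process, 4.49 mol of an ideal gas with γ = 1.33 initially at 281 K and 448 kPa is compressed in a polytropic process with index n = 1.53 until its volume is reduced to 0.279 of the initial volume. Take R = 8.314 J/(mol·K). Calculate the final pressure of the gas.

V₁ = nRT₁/P₁ = 4.49×8.314×281/448 = 23.4 L.
Polytropic n=1.53: T₂ = T₁(V₁/V₂)^(n−1) = 281×(3.58)^0.53 = 553 K; P₂ = P₁(V₁/V₂)^n = 3160 kPa.

3160 kPa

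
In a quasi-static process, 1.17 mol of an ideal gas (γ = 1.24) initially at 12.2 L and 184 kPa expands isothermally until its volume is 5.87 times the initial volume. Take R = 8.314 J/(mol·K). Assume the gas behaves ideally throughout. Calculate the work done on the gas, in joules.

-3970 J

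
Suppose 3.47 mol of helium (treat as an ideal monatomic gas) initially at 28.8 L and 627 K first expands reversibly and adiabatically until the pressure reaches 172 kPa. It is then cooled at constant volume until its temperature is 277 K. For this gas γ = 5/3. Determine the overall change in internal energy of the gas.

P₁ = nRT₁/V₁ = 3.47×8.314×627/28.8 = 628 kPa.
Step 1 — Adiabatic: T₂/T₁ = (P₂/P₁)^((γ−1)/γ) ⇒ T₂ = 627×(0.274)^0.400 = 373 K; V₂ = 62.6 L.
ΔU = nCvΔT = 3.47×12.5×(373−627) = -11000 J.
Q = 0 for an adiabatic process, so W = −ΔU = 11000 J.
State after step 1: P = 172 kPa, V = 62.6 L, T = 373 K.
Step 2 — Isochoric: V stays 62.6 L; P/T = const ⇒ T₂ = 277 K, P₂ = 128 kPa.
W = 0 (no volume change).
ΔU = nCvΔT = 3.47×12.5×(277−373) = -4180 J.
Q = ΔU = -4180 J.
Net over both steps: W = 11000 J, Q = -4180 J, ΔU = -15100 J.

-15100 J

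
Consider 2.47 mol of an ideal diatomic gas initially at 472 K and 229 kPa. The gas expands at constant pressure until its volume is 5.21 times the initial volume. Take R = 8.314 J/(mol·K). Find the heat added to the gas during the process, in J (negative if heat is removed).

143000 J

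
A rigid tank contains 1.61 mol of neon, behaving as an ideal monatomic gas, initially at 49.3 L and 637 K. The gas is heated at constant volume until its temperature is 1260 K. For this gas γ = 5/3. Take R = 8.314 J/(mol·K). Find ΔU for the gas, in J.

12500 J

P₁ = nRT₁/V₁ = 1.61×8.314×637/49.3 = 173 kPa.
Isochoric: V stays 49.3 L; P/T = const ⇒ T₂ = 1260 K, P₂ = 342 kPa.
For an ideal gas ΔU = nCvΔT with Cv = (3/2)R = 12.5 J/(mol·K).
ΔU = 1.61×12.5×(1260−637) = 12500 J.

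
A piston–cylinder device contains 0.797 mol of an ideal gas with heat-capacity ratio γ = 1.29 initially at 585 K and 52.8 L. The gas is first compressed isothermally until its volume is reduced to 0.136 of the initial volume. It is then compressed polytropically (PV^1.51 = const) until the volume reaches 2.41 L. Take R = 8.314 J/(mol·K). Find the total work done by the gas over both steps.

-13400 J

P₁ = nRT₁/V₁ = 0.797×8.314×585/52.8 = 73.4 kPa.
Step 1 — Isothermal: T stays 585 K; PV = const ⇒ V₂ = 7.18 L, P₂ = 540 kPa.
ΔU = 0 (ideal gas, T constant).
W = nRT ln(V₂/V₁) = 0.797×8.314×585×ln(0.136) = -7730 J.
Q = ΔU + W = -7730 J.
State after step 1: P = 540 kPa, V = 7.18 L, T = 585 K.
Step 2 — Polytropic n=1.51: T₂ = T₁(V₁/V₂)^(n−1) = 585×(2.98)^0.51 = 1020 K; P₂ = P₁(V₁/V₂)^n = 2810 kPa.
W = (P₁V₁−P₂V₂)/(n−1) = (540×7.18−2810×2.41)/0.51 = -5660 J.
ΔU = nCvΔT = 0.797×28.7×(1020−585) = 9960 J.
Q = ΔU + W = 4300 J.
Net over both steps: W = -13400 J, Q = -3440 J, ΔU = 9960 J.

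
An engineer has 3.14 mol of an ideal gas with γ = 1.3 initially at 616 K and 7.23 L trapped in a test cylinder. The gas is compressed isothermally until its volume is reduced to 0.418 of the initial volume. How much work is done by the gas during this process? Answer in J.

P₁ = nRT₁/V₁ = 3.14×8.314×616/7.23 = 2220 kPa.
Isothermal: T stays 616 K; PV = const ⇒ V₂ = 3.02 L, P₂ = 5320 kPa.
W = nRT ln(V₂/V₁) = 3.14×8.314×616×ln(0.418) = -14000 J.

-14000 J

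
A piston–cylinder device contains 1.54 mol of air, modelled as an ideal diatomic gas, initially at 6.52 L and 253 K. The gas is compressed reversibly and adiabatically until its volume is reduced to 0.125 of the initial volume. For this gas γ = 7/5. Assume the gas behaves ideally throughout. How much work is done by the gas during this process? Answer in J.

P₁ = nRT₁/V₁ = 1.54×8.314×253/6.52 = 497 kPa.
Adiabatic: TV^(γ−1) = const ⇒ T₂ = 253×(8.00)^0.400 = 581 K; PV^γ = const ⇒ P₂ = 9130 kPa.
ΔU = nCvΔT = 1.54×20.8×(581−253) = 10500 J.
Q = 0 for an adiabatic process, so W = −ΔU = -10500 J.

-10500 J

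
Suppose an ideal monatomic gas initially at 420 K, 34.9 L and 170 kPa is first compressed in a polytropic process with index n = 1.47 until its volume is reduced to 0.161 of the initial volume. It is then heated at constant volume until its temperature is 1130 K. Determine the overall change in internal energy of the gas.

15000 J

n = P₁V₁/(RT₁) = 170×34.9/(8.314×420) = 1.70 mol.
Step 1 — Polytropic n=1.47: T₂ = T₁(V₁/V₂)^(n−1) = 420×(6.21)^0.47 = 991 K; P₂ = P₁(V₁/V₂)^n = 2490 kPa.
W = (P₁V₁−P₂V₂)/(n−1) = (170×34.9−2490×5.62)/0.47 = -17200 J.
ΔU = nCvΔT = 1.70×12.5×(991−420) = 12100 J.
Q = ΔU + W = -5060 J.
State after step 1: P = 2490 kPa, V = 5.62 L, T = 991 K.
Step 2 — Isochoric: V stays 5.62 L; P/T = const ⇒ T₂ = 1130 K, P₂ = 2840 kPa.
W = 0 (no volume change).
ΔU = nCvΔT = 1.70×12.5×(1130−991) = 2950 J.
Q = ΔU = 2950 J.
Net over both steps: W = -17200 J, Q = -2120 J, ΔU = 15000 J.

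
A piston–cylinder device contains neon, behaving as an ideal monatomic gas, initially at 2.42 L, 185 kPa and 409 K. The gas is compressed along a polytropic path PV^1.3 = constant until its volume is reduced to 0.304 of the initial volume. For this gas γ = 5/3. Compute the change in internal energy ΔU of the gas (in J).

288 J

n = P₁V₁/(RT₁) = 185×2.42/(8.314×409) = 0.132 mol.
Polytropic n=1.3: T₂ = T₁(V₁/V₂)^(n−1) = 409×(3.29)^0.30 = 585 K; P₂ = P₁(V₁/V₂)^n = 870 kPa.
For an ideal gas ΔU = nCvΔT with Cv = (3/2)R = 12.5 J/(mol·K).
ΔU = 0.132×12.5×(585−409) = 288 J.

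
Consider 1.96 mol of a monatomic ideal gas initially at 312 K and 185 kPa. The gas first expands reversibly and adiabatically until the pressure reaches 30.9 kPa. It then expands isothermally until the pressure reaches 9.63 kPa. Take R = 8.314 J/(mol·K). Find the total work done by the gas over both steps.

6800 J

V₁ = nRT₁/P₁ = 1.96×8.314×312/185 = 27.5 L.
Step 1 — Adiabatic: T₂/T₁ = (P₂/P₁)^((γ−1)/γ) ⇒ T₂ = 312×(0.167)^0.400 = 152 K; V₂ = 80.4 L.
ΔU = nCvΔT = 1.96×12.5×(152−312) = -3900 J.
Q = 0 for an adiabatic process, so W = −ΔU = 3900 J.
State after step 1: P = 30.9 kPa, V = 80.4 L, T = 152 K.
Step 2 — Isothermal: T stays 152 K; PV = const ⇒ V₂ = 258 L, P₂ = 9.63 kPa.
ΔU = 0 (ideal gas, T constant).
W = nRT ln(V₂/V₁) = 1.96×8.314×152×ln(3.21) = 2900 J.
Q = ΔU + W = 2900 J.
Net over both steps: W = 6800 J, Q = 2900 J, ΔU = -3900 J.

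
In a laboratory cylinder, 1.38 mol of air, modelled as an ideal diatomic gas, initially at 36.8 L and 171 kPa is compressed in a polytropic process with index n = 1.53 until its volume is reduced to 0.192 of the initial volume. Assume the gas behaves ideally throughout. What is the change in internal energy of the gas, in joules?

T₁ = P₁V₁/(nR) = 171×36.8/(1.38×8.314) = 548 K.
Polytropic n=1.53: T₂ = T₁(V₁/V₂)^(n−1) = 548×(5.21)^0.53 = 1320 K; P₂ = P₁(V₁/V₂)^n = 2140 kPa.
For an ideal gas ΔU = nCvΔT with Cv = (5/2)R = 20.8 J/(mol·K).
ΔU = 1.38×20.8×(1320−548) = 22000 J.

22000 J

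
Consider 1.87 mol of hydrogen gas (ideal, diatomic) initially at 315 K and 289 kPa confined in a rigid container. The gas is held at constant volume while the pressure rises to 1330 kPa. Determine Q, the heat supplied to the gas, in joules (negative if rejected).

44100 J

V₁ = nRT₁/P₁ = 1.87×8.314×315/289 = 16.9 L.
Isochoric: V stays 16.9 L; P/T = const ⇒ T₂ = 1450 K, P₂ = 1330 kPa.
W = 0 (no volume change).
ΔU = nCvΔT = 1.87×20.8×(1450−315) = 44100 J.
Q = ΔU = 44100 J.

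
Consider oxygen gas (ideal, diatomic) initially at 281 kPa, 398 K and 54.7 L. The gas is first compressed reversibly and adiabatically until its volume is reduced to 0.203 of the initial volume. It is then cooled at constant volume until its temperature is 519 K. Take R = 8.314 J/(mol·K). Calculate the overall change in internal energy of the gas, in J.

n = P₁V₁/(RT₁) = 281×54.7/(8.314×398) = 4.65 mol.
Step 1 — Adiabatic: TV^(γ−1) = const ⇒ T₂ = 398×(4.93)^0.400 = 753 K; PV^γ = const ⇒ P₂ = 2620 kPa.
ΔU = nCvΔT = 4.65×20.8×(753−398) = 34300 J.
Q = 0 for an adiabatic process, so W = −ΔU = -34300 J.
State after step 1: P = 2620 kPa, V = 11.1 L, T = 753 K.
Step 2 — Isochoric: V stays 11.1 L; P/T = const ⇒ T₂ = 519 K, P₂ = 1810 kPa.
W = 0 (no volume change).
ΔU = nCvΔT = 4.65×20.8×(519−753) = -22600 J.
Q = ΔU = -22600 J.
Net over both steps: W = -34300 J, Q = -22600 J, ΔU = 11700 J.

11700 J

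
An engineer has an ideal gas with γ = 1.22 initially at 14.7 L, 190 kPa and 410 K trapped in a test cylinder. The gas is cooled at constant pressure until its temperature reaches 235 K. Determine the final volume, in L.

8.43 L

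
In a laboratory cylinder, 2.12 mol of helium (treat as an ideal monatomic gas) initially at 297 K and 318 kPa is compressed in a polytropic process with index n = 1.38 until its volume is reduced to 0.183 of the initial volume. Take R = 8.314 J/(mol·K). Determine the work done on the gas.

V₁ = nRT₁/P₁ = 2.12×8.314×297/318 = 16.5 L.
Polytropic n=1.38: T₂ = T₁(V₁/V₂)^(n−1) = 297×(5.46)^0.38 = 566 K; P₂ = P₁(V₁/V₂)^n = 3310 kPa.
W = (P₁V₁−P₂V₂)/(n−1) = (318×16.5−3310×3.01)/0.38 = -12500 J.
Work done on the gas = −W_by = 12500 J.

12500 J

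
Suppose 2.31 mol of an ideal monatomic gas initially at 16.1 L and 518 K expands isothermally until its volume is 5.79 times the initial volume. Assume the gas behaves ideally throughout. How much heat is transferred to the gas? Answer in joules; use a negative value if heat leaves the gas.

P₁ = nRT₁/V₁ = 2.31×8.314×518/16.1 = 618 kPa.
Isothermal: T stays 518 K; PV = const ⇒ V₂ = 93.2 L, P₂ = 107 kPa.
ΔU = 0 (ideal gas, T constant).
W = nRT ln(V₂/V₁) = 2.31×8.314×518×ln(5.79) = 17500 J.
Q = ΔU + W = 17500 J.

17500 J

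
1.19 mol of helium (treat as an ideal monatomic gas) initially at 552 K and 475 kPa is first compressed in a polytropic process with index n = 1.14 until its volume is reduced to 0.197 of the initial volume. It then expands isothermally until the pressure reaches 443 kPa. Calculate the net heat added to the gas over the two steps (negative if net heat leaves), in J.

5310 J

V₁ = nRT₁/P₁ = 1.19×8.314×552/475 = 11.5 L.
Step 1 — Polytropic n=1.14: T₂ = T₁(V₁/V₂)^(n−1) = 552×(5.08)^0.14 = 693 K; P₂ = P₁(V₁/V₂)^n = 3030 kPa.
W = (P₁V₁−P₂V₂)/(n−1) = (475×11.5−3030×2.27)/0.14 = -9960 J.
ΔU = nCvΔT = 1.19×12.5×(693−552) = 2090 J.
Q = ΔU + W = -7870 J.
State after step 1: P = 3030 kPa, V = 2.27 L, T = 693 K.
Step 2 — Isothermal: T stays 693 K; PV = const ⇒ V₂ = 15.5 L, P₂ = 443 kPa.
ΔU = 0 (ideal gas, T constant).
W = nRT ln(V₂/V₁) = 1.19×8.314×693×ln(6.83) = 13200 J.
Q = ΔU + W = 13200 J.
Net over both steps: W = 3210 J, Q = 5310 J, ΔU = 2090 J.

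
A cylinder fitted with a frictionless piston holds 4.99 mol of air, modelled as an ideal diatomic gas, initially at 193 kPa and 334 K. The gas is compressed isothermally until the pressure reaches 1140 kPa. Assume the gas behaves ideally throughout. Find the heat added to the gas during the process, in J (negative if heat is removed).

V₁ = nRT₁/P₁ = 4.99×8.314×334/193 = 71.8 L.
Isothermal: T stays 334 K; PV = const ⇒ V₂ = 12.2 L, P₂ = 1140 kPa.
ΔU = 0 (ideal gas, T constant).
W = nRT ln(V₂/V₁) = 4.99×8.314×334×ln(0.169) = -24600 J.
Q = ΔU + W = -24600 J.

-24600 J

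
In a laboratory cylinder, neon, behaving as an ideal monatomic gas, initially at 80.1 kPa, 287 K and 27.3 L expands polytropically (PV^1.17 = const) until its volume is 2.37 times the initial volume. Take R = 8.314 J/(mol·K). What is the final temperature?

248 K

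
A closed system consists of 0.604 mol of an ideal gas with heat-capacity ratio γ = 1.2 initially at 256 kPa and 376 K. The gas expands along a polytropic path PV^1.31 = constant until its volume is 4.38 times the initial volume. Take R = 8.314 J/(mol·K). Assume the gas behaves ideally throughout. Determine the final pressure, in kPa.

37.0 kPa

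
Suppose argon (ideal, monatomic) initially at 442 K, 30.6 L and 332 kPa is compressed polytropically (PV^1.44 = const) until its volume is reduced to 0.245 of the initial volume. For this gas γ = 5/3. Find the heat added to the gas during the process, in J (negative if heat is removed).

n = P₁V₁/(RT₁) = 332×30.6/(8.314×442) = 2.76 mol.
Polytropic n=1.44: T₂ = T₁(V₁/V₂)^(n−1) = 442×(4.08)^0.44 = 821 K; P₂ = P₁(V₁/V₂)^n = 2520 kPa.
W = (P₁V₁−P₂V₂)/(n−1) = (332×30.6−2520×7.50)/0.44 = -19800 J.
ΔU = nCvΔT = 2.76×12.5×(821−442) = 13100 J.
Q = ΔU + W = -6730 J.

-6730 J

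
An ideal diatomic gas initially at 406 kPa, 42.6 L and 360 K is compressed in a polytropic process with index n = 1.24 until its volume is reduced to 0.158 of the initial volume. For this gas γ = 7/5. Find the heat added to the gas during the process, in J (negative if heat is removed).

-16100 J

n = P₁V₁/(RT₁) = 406×42.6/(8.314×360) = 5.78 mol.
Polytropic n=1.24: T₂ = T₁(V₁/V₂)^(n−1) = 360×(6.33)^0.24 = 561 K; P₂ = P₁(V₁/V₂)^n = 4000 kPa.
W = (P₁V₁−P₂V₂)/(n−1) = (406×42.6−4000×6.73)/0.24 = -40100 J.
ΔU = nCvΔT = 5.78×20.8×(561−360) = 24100 J.
Q = ΔU + W = -16100 J.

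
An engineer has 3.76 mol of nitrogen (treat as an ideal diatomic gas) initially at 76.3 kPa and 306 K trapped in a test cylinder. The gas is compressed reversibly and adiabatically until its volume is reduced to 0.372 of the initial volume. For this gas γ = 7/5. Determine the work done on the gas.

11600 J

V₁ = nRT₁/P₁ = 3.76×8.314×306/76.3 = 125 L.
Adiabatic: TV^(γ−1) = const ⇒ T₂ = 306×(2.69)^0.400 = 454 K; PV^γ = const ⇒ P₂ = 305 kPa.
ΔU = nCvΔT = 3.76×20.8×(454−306) = 11600 J.
Q = 0 for an adiabatic process, so W = −ΔU = -11600 J.
Work done on the gas = −W_by = 11600 J.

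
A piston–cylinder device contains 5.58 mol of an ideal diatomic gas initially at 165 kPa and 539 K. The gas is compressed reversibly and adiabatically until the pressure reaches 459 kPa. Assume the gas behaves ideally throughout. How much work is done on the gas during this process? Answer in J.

21200 J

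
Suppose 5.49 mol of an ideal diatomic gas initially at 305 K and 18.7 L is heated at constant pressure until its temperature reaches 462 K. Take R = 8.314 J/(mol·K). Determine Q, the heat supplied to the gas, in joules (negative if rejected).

P₁ = nRT₁/V₁ = 5.49×8.314×305/18.7 = 744 kPa.
Isobaric: P stays 744 kPa; V/T = const ⇒ T₂ = 462 K, V₂ = 28.3 L.
W = PΔV = 744×(28.3−18.7) kPa·L = 7170 J.
ΔU = nCvΔT = 5.49×20.8×(462−305) = 17900 J.
Q = ΔU + W = nCpΔT = 25100 J.

25100 J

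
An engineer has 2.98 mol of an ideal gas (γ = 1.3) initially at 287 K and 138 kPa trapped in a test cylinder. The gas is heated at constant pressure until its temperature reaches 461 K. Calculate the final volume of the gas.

82.8 L

V₁ = nRT₁/P₁ = 2.98×8.314×287/138 = 51.5 L.
Isobaric: P stays 138 kPa; V/T = const ⇒ T₂ = 461 K, V₂ = 82.8 L.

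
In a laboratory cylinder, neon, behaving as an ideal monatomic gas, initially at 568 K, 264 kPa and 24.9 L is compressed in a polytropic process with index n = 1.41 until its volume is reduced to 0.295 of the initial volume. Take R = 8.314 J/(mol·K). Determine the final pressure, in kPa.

Polytropic n=1.41: T₂ = T₁(V₁/V₂)^(n−1) = 568×(3.39)^0.41 = 937 K; P₂ = P₁(V₁/V₂)^n = 1480 kPa.

1480 kPa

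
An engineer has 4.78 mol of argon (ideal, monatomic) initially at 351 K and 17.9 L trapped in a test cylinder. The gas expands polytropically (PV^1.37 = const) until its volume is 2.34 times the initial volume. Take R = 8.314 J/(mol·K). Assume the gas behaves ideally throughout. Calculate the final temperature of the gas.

256 K

P₁ = nRT₁/V₁ = 4.78×8.314×351/17.9 = 779 kPa.
Polytropic n=1.37: T₂ = T₁(V₁/V₂)^(n−1) = 351×(0.427)^0.37 = 256 K; P₂ = P₁(V₁/V₂)^n = 243 kPa.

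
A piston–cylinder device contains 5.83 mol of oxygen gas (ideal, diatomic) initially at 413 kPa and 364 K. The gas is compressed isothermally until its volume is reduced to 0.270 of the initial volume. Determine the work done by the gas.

V₁ = nRT₁/P₁ = 5.83×8.314×364/413 = 42.7 L.
Isothermal: T stays 364 K; PV = const ⇒ V₂ = 11.5 L, P₂ = 1530 kPa.
W = nRT ln(V₂/V₁) = 5.83×8.314×364×ln(0.270) = -23100 J.

-23100 J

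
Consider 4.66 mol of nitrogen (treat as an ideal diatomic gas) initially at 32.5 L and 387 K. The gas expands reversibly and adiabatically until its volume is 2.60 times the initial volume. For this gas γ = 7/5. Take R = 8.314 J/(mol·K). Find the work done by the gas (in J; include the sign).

P₁ = nRT₁/V₁ = 4.66×8.314×387/32.5 = 461 kPa.
Adiabatic: TV^(γ−1) = const ⇒ T₂ = 387×(0.385)^0.400 = 264 K; PV^γ = const ⇒ P₂ = 121 kPa.
ΔU = nCvΔT = 4.66×20.8×(264−387) = -11900 J.
Q = 0 for an adiabatic process, so W = −ΔU = 11900 J.

11900 J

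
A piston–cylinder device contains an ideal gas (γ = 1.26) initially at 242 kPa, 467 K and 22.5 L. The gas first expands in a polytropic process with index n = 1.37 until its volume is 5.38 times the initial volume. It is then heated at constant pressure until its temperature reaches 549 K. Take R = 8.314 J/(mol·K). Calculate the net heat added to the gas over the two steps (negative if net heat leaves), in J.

14000 J

n = P₁V₁/(RT₁) = 242×22.5/(8.314×467) = 1.40 mol.
Step 1 — Polytropic n=1.37: T₂ = T₁(V₁/V₂)^(n−1) = 467×(0.186)^0.37 = 251 K; P₂ = P₁(V₁/V₂)^n = 24.1 kPa.
W = (P₁V₁−P₂V₂)/(n−1) = (242×22.5−24.1×121)/0.37 = 6820 J.
ΔU = nCvΔT = 1.40×32.0×(251−467) = -9710 J.
Q = ΔU + W = -2890 J.
State after step 1: P = 24.1 kPa, V = 121 L, T = 251 K.
Step 2 — Isobaric: P stays 24.1 kPa; V/T = const ⇒ T₂ = 549 K, V₂ = 265 L.
W = PΔV = 24.1×(265−121) kPa·L = 3480 J.
ΔU = nCvΔT = 1.40×32.0×(549−251) = 13400 J.
Q = ΔU + W = nCpΔT = 16900 J.
Net over both steps: W = 10300 J, Q = 14000 J, ΔU = 3680 J.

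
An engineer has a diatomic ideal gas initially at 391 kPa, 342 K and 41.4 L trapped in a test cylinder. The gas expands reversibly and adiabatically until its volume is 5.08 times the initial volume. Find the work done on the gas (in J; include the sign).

-19300 J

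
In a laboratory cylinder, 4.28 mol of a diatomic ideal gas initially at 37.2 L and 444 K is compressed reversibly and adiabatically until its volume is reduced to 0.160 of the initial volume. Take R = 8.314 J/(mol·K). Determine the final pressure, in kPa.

P₁ = nRT₁/V₁ = 4.28×8.314×444/37.2 = 425 kPa.
Adiabatic: TV^(γ−1) = const ⇒ T₂ = 444×(6.25)^0.400 = 924 K; PV^γ = const ⇒ P₂ = 5520 kPa.

5520 kPa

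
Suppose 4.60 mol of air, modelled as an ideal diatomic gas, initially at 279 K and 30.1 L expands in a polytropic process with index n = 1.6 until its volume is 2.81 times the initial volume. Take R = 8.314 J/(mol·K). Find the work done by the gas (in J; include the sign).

P₁ = nRT₁/V₁ = 4.60×8.314×279/30.1 = 354 kPa.
Polytropic n=1.6: T₂ = T₁(V₁/V₂)^(n−1) = 279×(0.356)^0.60 = 150 K; P₂ = P₁(V₁/V₂)^n = 67.9 kPa.
W = (P₁V₁−P₂V₂)/(n−1) = (354×30.1−67.9×84.6)/0.60 = 8220 J.

8220 J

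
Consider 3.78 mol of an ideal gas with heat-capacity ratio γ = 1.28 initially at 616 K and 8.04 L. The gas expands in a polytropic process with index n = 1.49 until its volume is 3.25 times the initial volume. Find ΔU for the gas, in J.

P₁ = nRT₁/V₁ = 3.78×8.314×616/8.04 = 2410 kPa.
Polytropic n=1.49: T₂ = T₁(V₁/V₂)^(n−1) = 616×(0.308)^0.49 = 346 K; P₂ = P₁(V₁/V₂)^n = 416 kPa.
For an ideal gas ΔU = nCvΔT with Cv = R/(γ−1) = 29.7 J/(mol·K).
ΔU = 3.78×29.7×(346−616) = -30300 J.

-30300 J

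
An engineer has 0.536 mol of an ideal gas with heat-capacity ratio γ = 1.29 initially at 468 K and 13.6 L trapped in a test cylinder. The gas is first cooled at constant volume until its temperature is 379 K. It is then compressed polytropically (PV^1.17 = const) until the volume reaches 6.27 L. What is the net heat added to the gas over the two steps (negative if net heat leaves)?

P₁ = nRT₁/V₁ = 0.536×8.314×468/13.6 = 153 kPa.
Step 1 — Isochoric: V stays 13.6 L; P/T = const ⇒ T₂ = 379 K, P₂ = 124 kPa.
W = 0 (no volume change).
ΔU = nCvΔT = 0.536×28.7×(379−468) = -1370 J.
Q = ΔU = -1370 J.
State after step 1: P = 124 kPa, V = 13.6 L, T = 379 K.
Step 2 — Polytropic n=1.17: T₂ = T₁(V₁/V₂)^(n−1) = 379×(2.17)^0.17 = 432 K; P₂ = P₁(V₁/V₂)^n = 307 kPa.
W = (P₁V₁−P₂V₂)/(n−1) = (124×13.6−307×6.27)/0.17 = -1400 J.
ΔU = nCvΔT = 0.536×28.7×(432−379) = 819 J.
Q = ΔU + W = -578 J.
Net over both steps: W = -1400 J, Q = -1950 J, ΔU = -548 J.

-1950 J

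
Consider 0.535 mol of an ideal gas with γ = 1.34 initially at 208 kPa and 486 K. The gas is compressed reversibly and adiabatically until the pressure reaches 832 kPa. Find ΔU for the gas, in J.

2680 J

V₁ = nRT₁/P₁ = 0.535×8.314×486/208 = 10.4 L.
Adiabatic: T₂/T₁ = (P₂/P₁)^((γ−1)/γ) ⇒ T₂ = 486×(4.00)^0.254 = 691 K; V₂ = 3.69 L.
For an ideal gas ΔU = nCvΔT with Cv = R/(γ−1) = 24.5 J/(mol·K).
ΔU = 0.535×24.5×(691−486) = 2680 J.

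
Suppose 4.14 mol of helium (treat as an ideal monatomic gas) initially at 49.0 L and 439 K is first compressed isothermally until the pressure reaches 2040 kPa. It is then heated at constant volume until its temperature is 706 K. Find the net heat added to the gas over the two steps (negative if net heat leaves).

-14800 J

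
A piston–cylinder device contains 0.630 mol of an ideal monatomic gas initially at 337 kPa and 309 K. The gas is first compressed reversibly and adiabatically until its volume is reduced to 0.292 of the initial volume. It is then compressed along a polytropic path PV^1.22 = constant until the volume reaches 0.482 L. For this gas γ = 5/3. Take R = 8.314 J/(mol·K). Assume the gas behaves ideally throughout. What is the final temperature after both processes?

V₁ = nRT₁/P₁ = 0.630×8.314×309/337 = 4.80 L.
Step 1 — Adiabatic: TV^(γ−1) = const ⇒ T₂ = 309×(3.42)^0.667 = 702 K; PV^γ = const ⇒ P₂ = 2620 kPa.
ΔU = nCvΔT = 0.630×12.5×(702−309) = 3090 J.
Q = 0 for an adiabatic process, so W = −ΔU = -3090 J.
State after step 1: P = 2620 kPa, V = 1.40 L, T = 702 K.
Step 2 — Polytropic n=1.22: T₂ = T₁(V₁/V₂)^(n−1) = 702×(2.91)^0.22 = 888 K; P₂ = P₁(V₁/V₂)^n = 9650 kPa.
W = (P₁V₁−P₂V₂)/(n−1) = (2620×1.40−9650×0.482)/0.22 = -4430 J.
ΔU = nCvΔT = 0.630×12.5×(888−702) = 1460 J.
Q = ΔU + W = -2970 J.
Net over both steps: W = -7520 J, Q = -2970 J, ΔU = 4550 J.

888 K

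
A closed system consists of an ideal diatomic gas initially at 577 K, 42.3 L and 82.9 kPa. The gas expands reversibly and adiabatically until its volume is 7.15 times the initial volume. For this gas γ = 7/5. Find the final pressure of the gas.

5.28 kPa

Adiabatic: TV^(γ−1) = const ⇒ T₂ = 577×(0.140)^0.400 = 263 K; PV^γ = const ⇒ P₂ = 5.28 kPa.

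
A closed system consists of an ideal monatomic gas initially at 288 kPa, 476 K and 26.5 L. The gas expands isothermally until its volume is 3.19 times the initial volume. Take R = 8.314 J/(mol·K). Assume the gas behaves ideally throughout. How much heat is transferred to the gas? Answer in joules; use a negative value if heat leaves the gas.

n = P₁V₁/(RT₁) = 288×26.5/(8.314×476) = 1.93 mol.
Isothermal: T stays 476 K; PV = const ⇒ V₂ = 84.5 L, P₂ = 90.3 kPa.
ΔU = 0 (ideal gas, T constant).
W = nRT ln(V₂/V₁) = 1.93×8.314×476×ln(3.19) = 8850 J.
Q = ΔU + W = 8850 J.

8850 J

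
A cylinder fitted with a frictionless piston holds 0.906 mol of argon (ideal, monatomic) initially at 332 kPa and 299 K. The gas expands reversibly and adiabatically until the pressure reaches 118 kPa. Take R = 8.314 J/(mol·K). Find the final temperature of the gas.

198 K

V₁ = nRT₁/P₁ = 0.906×8.314×299/332 = 6.78 L.
Adiabatic: T₂/T₁ = (P₂/P₁)^((γ−1)/γ) ⇒ T₂ = 299×(0.355)^0.400 = 198 K; V₂ = 12.6 L.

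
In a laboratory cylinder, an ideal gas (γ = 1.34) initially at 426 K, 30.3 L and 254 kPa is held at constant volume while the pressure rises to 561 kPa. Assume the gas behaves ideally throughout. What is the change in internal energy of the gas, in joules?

27400 J

n = P₁V₁/(RT₁) = 254×30.3/(8.314×426) = 2.17 mol.
Isochoric: V stays 30.3 L; P/T = const ⇒ T₂ = 941 K, P₂ = 561 kPa.
For an ideal gas ΔU = nCvΔT with Cv = R/(γ−1) = 24.5 J/(mol·K).
ΔU = 2.17×24.5×(941−426) = 27400 J.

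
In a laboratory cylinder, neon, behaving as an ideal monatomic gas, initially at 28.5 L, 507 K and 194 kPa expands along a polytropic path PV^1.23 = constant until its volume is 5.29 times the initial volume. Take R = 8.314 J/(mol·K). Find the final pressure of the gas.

25.0 kPa

Polytropic n=1.23: T₂ = T₁(V₁/V₂)^(n−1) = 507×(0.189)^0.23 = 346 K; P₂ = P₁(V₁/V₂)^n = 25.0 kPa.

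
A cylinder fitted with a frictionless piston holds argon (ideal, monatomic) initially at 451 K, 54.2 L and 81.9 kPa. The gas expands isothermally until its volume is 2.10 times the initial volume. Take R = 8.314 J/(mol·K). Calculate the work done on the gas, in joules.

-3290 J

n = P₁V₁/(RT₁) = 81.9×54.2/(8.314×451) = 1.18 mol.
Isothermal: T stays 451 K; PV = const ⇒ V₂ = 114 L, P₂ = 39.0 kPa.
W = nRT ln(V₂/V₁) = 1.18×8.314×451×ln(2.10) = 3290 J.
Work done on the gas = −W_by = -3290 J.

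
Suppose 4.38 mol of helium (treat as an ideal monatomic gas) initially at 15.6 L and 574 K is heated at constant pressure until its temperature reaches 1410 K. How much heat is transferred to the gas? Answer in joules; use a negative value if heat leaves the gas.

76100 J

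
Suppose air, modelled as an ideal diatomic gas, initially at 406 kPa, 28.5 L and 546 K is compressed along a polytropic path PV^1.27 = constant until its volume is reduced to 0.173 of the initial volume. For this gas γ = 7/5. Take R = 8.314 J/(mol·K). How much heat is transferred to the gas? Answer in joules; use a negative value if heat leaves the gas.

-8440 J

n = P₁V₁/(RT₁) = 406×28.5/(8.314×546) = 2.55 mol.
Polytropic n=1.27: T₂ = T₁(V₁/V₂)^(n−1) = 546×(5.78)^0.27 = 877 K; P₂ = P₁(V₁/V₂)^n = 3770 kPa.
W = (P₁V₁−P₂V₂)/(n−1) = (406×28.5−3770×4.93)/0.27 = -26000 J.
ΔU = nCvΔT = 2.55×20.8×(877−546) = 17500 J.
Q = ΔU + W = -8440 J.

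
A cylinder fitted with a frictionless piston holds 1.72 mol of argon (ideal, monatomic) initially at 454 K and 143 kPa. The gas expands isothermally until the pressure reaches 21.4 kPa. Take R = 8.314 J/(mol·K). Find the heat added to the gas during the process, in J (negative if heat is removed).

12300 J

V₁ = nRT₁/P₁ = 1.72×8.314×454/143 = 45.4 L.
Isothermal: T stays 454 K; PV = const ⇒ V₂ = 303 L, P₂ = 21.4 kPa.
ΔU = 0 (ideal gas, T constant).
W = nRT ln(V₂/V₁) = 1.72×8.314×454×ln(6.68) = 12300 J.
Q = ΔU + W = 12300 J.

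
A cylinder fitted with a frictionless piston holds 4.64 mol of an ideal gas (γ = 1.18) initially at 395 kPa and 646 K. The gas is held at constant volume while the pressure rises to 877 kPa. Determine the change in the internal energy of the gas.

V₁ = nRT₁/P₁ = 4.64×8.314×646/395 = 63.1 L.
Isochoric: V stays 63.1 L; P/T = const ⇒ T₂ = 1430 K, P₂ = 877 kPa.
For an ideal gas ΔU = nCvΔT with Cv = R/(γ−1) = 46.2 J/(mol·K).
ΔU = 4.64×46.2×(1430−646) = 169000 J.

169000 J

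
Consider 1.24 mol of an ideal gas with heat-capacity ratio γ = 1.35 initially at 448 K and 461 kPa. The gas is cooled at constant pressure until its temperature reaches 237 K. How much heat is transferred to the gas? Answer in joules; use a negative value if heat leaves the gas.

-8390 J

V₁ = nRT₁/P₁ = 1.24×8.314×448/461 = 10.0 L.
Isobaric: P stays 461 kPa; V/T = const ⇒ T₂ = 237 K, V₂ = 5.30 L.
W = PΔV = 461×(5.30−10.0) kPa·L = -2180 J.
ΔU = nCvΔT = 1.24×23.8×(237−448) = -6220 J.
Q = ΔU + W = nCpΔT = -8390 J.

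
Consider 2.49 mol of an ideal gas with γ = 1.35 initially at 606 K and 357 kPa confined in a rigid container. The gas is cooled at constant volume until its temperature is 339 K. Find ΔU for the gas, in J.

V₁ = nRT₁/P₁ = 2.49×8.314×606/357 = 35.1 L.
Isochoric: V stays 35.1 L; P/T = const ⇒ T₂ = 339 K, P₂ = 200 kPa.
For an ideal gas ΔU = nCvΔT with Cv = R/(γ−1) = 23.8 J/(mol·K).
ΔU = 2.49×23.8×(339−606) = -15800 J.

-15800 J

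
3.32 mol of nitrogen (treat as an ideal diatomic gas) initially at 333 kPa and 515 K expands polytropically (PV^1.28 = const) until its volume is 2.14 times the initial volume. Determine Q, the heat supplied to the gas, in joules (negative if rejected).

2920 J

V₁ = nRT₁/P₁ = 3.32×8.314×515/333 = 42.7 L.
Polytropic n=1.28: T₂ = T₁(V₁/V₂)^(n−1) = 515×(0.467)^0.28 = 416 K; P₂ = P₁(V₁/V₂)^n = 126 kPa.
W = (P₁V₁−P₂V₂)/(n−1) = (333×42.7−126×91.4)/0.28 = 9740 J.
ΔU = nCvΔT = 3.32×20.8×(416−515) = -6820 J.
Q = ΔU + W = 2920 J.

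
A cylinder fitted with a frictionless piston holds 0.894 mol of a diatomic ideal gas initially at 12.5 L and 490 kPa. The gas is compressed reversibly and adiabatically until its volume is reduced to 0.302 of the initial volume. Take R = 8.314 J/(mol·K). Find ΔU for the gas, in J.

T₁ = P₁V₁/(nR) = 490×12.5/(0.894×8.314) = 824 K.
Adiabatic: TV^(γ−1) = const ⇒ T₂ = 824×(3.31)^0.400 = 1330 K; PV^γ = const ⇒ P₂ = 2620 kPa.
For an ideal gas ΔU = nCvΔT with Cv = (5/2)R = 20.8 J/(mol·K).
ΔU = 0.894×20.8×(1330−824) = 9410 J.

9410 J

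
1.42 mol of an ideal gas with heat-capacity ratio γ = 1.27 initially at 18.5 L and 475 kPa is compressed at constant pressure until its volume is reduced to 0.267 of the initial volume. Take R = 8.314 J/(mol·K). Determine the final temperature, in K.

199 K

T₁ = P₁V₁/(nR) = 475×18.5/(1.42×8.314) = 744 K.
Isobaric: P stays 475 kPa; V/T = const ⇒ T₂ = 199 K, V₂ = 4.94 L.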